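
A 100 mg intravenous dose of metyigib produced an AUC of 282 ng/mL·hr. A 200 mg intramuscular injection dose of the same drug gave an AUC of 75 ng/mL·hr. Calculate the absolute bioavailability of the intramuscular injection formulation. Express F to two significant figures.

F = 0.13

F = (AUC_ev / D_ev) / (AUC_iv / D_iv)
  = (75/200) / (282/100)
  = 0.375 / 2.82 = 0.1330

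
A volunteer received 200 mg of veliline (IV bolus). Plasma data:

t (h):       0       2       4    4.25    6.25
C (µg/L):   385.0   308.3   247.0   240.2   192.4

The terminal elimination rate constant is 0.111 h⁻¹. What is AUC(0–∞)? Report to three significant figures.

Trapezoidal AUC_0→6.25:
  [0→2]: (385.0+308.3)/2 × 2 = 693.3
  [2→4]: (308.3+247.0)/2 × 2 = 555.3
  [4→4.25]: (247.0+240.2)/2 × 0.25 = 60.9
  [4.25→6.25]: (240.2+192.4)/2 × 2 = 432.6
  Sum = 1742.1 µg/L·h
Extrapolated tail: C_last / k_e = 192.4 / 0.111 = 1733.333
AUC_0→∞ = 1742.1 + 1733.333 = 3475.433 µg/L·h

AUC = 3480 µg/L·h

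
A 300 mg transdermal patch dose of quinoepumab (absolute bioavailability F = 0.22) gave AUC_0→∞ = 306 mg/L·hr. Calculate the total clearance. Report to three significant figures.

CL = 0.216 L/hr

CL = F × Dose / AUC_0→∞
   = 0.22 × 300 / 306 = 0.215686 L/hr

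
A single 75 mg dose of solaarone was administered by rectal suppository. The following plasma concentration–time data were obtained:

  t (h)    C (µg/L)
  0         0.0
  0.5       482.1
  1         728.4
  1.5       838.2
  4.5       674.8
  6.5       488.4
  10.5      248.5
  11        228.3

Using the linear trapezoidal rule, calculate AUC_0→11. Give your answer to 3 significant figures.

AUC = 5840 µg/L·h

Trapezoidal AUC_0→11:
  [0→0.5]: (0.0+482.1)/2 × 0.5 = 120.525
  [0.5→1]: (482.1+728.4)/2 × 0.5 = 302.625
  [1→1.5]: (728.4+838.2)/2 × 0.5 = 391.65
  [1.5→4.5]: (838.2+674.8)/2 × 3 = 2269.5
  [4.5→6.5]: (674.8+488.4)/2 × 2 = 1163.2
  [6.5→10.5]: (488.4+248.5)/2 × 4 = 1473.8
  [10.5→11]: (248.5+228.3)/2 × 0.5 = 119.2
  Sum = 5840.5 µg/L·h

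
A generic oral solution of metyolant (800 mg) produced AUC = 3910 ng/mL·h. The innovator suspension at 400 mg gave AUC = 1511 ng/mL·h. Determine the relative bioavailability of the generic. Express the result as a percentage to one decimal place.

F_rel = 129.4%

F_rel = (AUC_test/D_test) / (AUC_ref/D_ref)
      = (3910/800) / (1511/400)
      = 4.8875 / 3.7775 = 1.2938 = 129.38%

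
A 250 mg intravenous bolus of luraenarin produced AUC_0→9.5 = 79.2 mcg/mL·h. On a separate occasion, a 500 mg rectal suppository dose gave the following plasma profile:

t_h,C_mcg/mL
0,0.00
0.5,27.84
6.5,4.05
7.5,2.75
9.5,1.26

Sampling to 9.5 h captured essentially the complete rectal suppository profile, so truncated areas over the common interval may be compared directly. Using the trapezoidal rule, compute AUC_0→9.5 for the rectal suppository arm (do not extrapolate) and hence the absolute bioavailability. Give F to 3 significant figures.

Trapezoidal AUC_0→9.5 (rectal suppository):
  [0→0.5]: (0.00+27.84)/2 × 0.5 = 6.96
  [0.5→6.5]: (27.84+4.05)/2 × 6 = 95.67
  [6.5→7.5]: (4.05+2.75)/2 × 1 = 3.4
  [7.5→9.5]: (2.75+1.26)/2 × 2 = 4.01
  Sum = 110.04 mcg/mL·h
F = (AUC_ev/D_ev)/(AUC_iv/D_iv) = (110.04/500)/(79.2/250) = 0.22008/0.3168 = 0.6947

F = 0.695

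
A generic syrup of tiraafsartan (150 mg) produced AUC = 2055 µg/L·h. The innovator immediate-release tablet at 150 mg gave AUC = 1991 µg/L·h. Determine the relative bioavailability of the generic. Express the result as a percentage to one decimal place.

F_rel = (AUC_test/D_test) / (AUC_ref/D_ref)
      = (2055/150) / (1991/150)
      = 13.7 / 13.2733 = 1.0321 = 103.21%

F_rel = 103.2%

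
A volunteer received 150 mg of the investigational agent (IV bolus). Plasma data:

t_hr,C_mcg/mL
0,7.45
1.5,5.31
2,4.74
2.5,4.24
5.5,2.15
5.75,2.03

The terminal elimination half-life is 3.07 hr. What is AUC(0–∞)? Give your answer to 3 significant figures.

Trapezoidal AUC_0→5.75:
  [0→1.5]: (7.45+5.31)/2 × 1.5 = 9.57
  [1.5→2]: (5.31+4.74)/2 × 0.5 = 2.5125
  [2→2.5]: (4.74+4.24)/2 × 0.5 = 2.245
  [2.5→5.5]: (4.24+2.15)/2 × 3 = 9.585
  [5.5→5.75]: (2.15+2.03)/2 × 0.25 = 0.5225
  Sum = 24.435 mcg/mL·hr
k_e = ln2 / t½ = 0.693147 / 3.07 = 0.2258 hr^-1
Extrapolated tail: C_last / k_e = 2.03 / 0.2258 = 8.990
AUC_0→∞ = 24.435 + 8.990 = 33.425 mcg/mL·hr

AUC = 33.4 mcg/mL·hr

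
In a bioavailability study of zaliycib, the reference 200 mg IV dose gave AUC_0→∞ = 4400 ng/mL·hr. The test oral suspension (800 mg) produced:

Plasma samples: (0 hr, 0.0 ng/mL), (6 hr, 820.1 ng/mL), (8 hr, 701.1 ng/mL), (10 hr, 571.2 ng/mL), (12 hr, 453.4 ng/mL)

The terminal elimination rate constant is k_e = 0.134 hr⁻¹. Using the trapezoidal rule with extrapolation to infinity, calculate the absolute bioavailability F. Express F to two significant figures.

Trapezoidal AUC_0→12 (oral suspension):
  [0→6]: (0.0+820.1)/2 × 6 = 2460.3
  [6→8]: (820.1+701.1)/2 × 2 = 1521.2
  [8→10]: (701.1+571.2)/2 × 2 = 1272.3
  [10→12]: (571.2+453.4)/2 × 2 = 1024.6
  Sum = 6278.4 ng/mL·hr
Tail: C_last/k_e = 453.4/0.134 = 3383.582
AUC_0→∞ (oral suspension) = 6278.4 + 3383.582 = 9661.982 ng/mL·hr
F = (AUC_ev/D_ev)/(AUC_iv/D_iv) = (9661.982/800)/(4400/200) = 12.0775/22 = 0.5490

F = 0.55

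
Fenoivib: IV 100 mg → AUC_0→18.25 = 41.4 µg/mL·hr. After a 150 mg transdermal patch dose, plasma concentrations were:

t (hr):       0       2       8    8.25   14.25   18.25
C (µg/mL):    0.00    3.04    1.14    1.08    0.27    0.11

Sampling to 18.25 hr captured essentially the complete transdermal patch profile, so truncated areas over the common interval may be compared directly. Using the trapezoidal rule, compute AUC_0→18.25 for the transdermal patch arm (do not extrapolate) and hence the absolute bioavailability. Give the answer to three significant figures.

Trapezoidal AUC_0→18.25 (transdermal patch):
  [0→2]: (0.00+3.04)/2 × 2 = 3.04
  [2→8]: (3.04+1.14)/2 × 6 = 12.54
  [8→8.25]: (1.14+1.08)/2 × 0.25 = 0.2775
  [8.25→14.25]: (1.08+0.27)/2 × 6 = 4.05
  [14.25→18.25]: (0.27+0.11)/2 × 4 = 0.76
  Sum = 20.6675 µg/mL·hr
F = (AUC_ev/D_ev)/(AUC_iv/D_iv) = (20.6675/150)/(41.4/100) = 0.137783/0.414 = 0.3328

F = 0.333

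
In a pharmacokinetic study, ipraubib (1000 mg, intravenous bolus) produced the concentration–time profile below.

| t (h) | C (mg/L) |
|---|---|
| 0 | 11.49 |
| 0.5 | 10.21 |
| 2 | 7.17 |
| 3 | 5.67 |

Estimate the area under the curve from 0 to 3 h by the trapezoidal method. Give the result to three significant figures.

Trapezoidal AUC_0→3:
  [0→0.5]: (11.49+10.21)/2 × 0.5 = 5.425
  [0.5→2]: (10.21+7.17)/2 × 1.5 = 13.035
  [2→3]: (7.17+5.67)/2 × 1 = 6.42
  Sum = 24.88 mg/L·h

AUC = 24.9 mg/L·h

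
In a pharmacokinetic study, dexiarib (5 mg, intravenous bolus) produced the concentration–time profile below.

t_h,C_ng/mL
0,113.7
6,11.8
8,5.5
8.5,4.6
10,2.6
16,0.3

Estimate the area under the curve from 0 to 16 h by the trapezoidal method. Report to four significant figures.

AUC = 410.4 ng/mL·h

Trapezoidal AUC_0→16:
  [0→6]: (113.7+11.8)/2 × 6 = 376.5
  [6→8]: (11.8+5.5)/2 × 2 = 17.3
  [8→8.5]: (5.5+4.6)/2 × 0.5 = 2.525
  [8.5→10]: (4.6+2.6)/2 × 1.5 = 5.4
  [10→16]: (2.6+0.3)/2 × 6 = 8.7
  Sum = 410.425 ng/mL·h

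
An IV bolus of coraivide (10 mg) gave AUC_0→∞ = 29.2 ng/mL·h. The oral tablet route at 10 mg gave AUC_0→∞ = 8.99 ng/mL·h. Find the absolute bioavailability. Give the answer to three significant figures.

F = (AUC_ev / D_ev) / (AUC_iv / D_iv)
  = (8.99/10) / (29.2/10)
  = 0.899 / 2.92 = 0.3079

F = 0.308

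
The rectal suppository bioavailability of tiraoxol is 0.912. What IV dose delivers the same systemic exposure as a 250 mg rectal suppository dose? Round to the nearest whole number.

D_iv = 228 mg

Systemic exposure from an extravascular dose = F × D_ev, so the equivalent IV dose is F × D_ev.
D_iv = F × D_ev = 0.912 × 250 = 228 mg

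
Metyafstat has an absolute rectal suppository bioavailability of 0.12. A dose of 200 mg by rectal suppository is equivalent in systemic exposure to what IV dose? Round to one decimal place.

Systemic exposure from an extravascular dose = F × D_ev, so the equivalent IV dose is F × D_ev.
D_iv = F × D_ev = 0.12 × 200 = 24 mg

D_iv = 24.0 mg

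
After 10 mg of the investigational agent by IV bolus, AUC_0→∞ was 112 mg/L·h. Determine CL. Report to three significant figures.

CL = Dose_iv / AUC_0→∞
   = 10 / 112 = 0.0892857 L/h

CL = 0.0893 L/h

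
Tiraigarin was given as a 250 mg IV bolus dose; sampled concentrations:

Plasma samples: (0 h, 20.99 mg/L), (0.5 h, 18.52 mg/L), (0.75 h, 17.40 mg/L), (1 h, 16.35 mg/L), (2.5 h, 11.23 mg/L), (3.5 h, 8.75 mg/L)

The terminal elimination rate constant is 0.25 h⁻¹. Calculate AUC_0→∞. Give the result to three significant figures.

Trapezoidal AUC_0→3.5:
  [0→0.5]: (20.99+18.52)/2 × 0.5 = 9.8775
  [0.5→0.75]: (18.52+17.40)/2 × 0.25 = 4.49
  [0.75→1]: (17.40+16.35)/2 × 0.25 = 4.21875
  [1→2.5]: (16.35+11.23)/2 × 1.5 = 20.685
  [2.5→3.5]: (11.23+8.75)/2 × 1 = 9.99
  Sum = 49.26125 mg/L·h
Extrapolated tail: C_last / k_e = 8.75 / 0.25 = 35.000
AUC_0→∞ = 49.26125 + 35.000 = 84.26125 mg/L·h

AUC = 84.3 mg/L·h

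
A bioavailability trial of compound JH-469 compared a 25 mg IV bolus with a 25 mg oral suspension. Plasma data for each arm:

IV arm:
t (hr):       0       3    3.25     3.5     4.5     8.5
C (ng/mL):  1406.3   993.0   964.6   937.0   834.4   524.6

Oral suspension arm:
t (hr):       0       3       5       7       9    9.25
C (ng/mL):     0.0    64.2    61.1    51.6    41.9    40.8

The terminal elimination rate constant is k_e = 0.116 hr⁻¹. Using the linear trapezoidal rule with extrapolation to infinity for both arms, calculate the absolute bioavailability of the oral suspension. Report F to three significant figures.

F = 0.0647

Trapezoidal AUC_0→8.5 (IV):
  [0→3]: (1406.3+993.0)/2 × 3 = 3598.95
  [3→3.25]: (993.0+964.6)/2 × 0.25 = 244.7
  [3.25→3.5]: (964.6+937.0)/2 × 0.25 = 237.7
  [3.5→4.5]: (937.0+834.4)/2 × 1 = 885.7
  [4.5→8.5]: (834.4+524.6)/2 × 4 = 2718.0
  Sum = 7685.05 ng/mL·hr
IV tail: 524.6/0.116 = 4522.414; AUC_iv,0→∞ = 7685.05 + 4522.414 = 12207.464 ng/mL·hr
Trapezoidal AUC_0→9.25 (oral suspension):
  [0→3]: (0.0+64.2)/2 × 3 = 96.3
  [3→5]: (64.2+61.1)/2 × 2 = 125.3
  [5→7]: (61.1+51.6)/2 × 2 = 112.7
  [7→9]: (51.6+41.9)/2 × 2 = 93.5
  [9→9.25]: (41.9+40.8)/2 × 0.25 = 10.3375
  Sum = 438.1375 ng/mL·hr
oral suspension tail: 40.8/0.116 = 351.724; AUC_ev,0→∞ = 438.1375 + 351.724 = 789.8615 ng/mL·hr
F = (AUC_ev/D_ev)/(AUC_iv/D_iv) = (789.8615/25)/(12207.464/25) = 31.59446/488.29856 = 0.0647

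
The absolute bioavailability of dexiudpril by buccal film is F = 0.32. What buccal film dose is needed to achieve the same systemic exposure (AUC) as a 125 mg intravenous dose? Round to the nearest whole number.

For equal systemic exposure: F × D_ev = D_iv
D_ev = D_iv / F = 125 / 0.32 = 390.625 mg

D_buccal = 391 mg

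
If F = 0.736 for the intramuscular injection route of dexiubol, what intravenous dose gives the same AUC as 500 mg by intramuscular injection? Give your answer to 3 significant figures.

Systemic exposure from an extravascular dose = F × D_ev, so the equivalent IV dose is F × D_ev.
D_iv = F × D_ev = 0.736 × 500 = 368 mg

D_iv = 368 mg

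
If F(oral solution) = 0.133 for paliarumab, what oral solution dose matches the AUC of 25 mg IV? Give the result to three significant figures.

D_oral = 188 mg

For equal systemic exposure: F × D_ev = D_iv
D_ev = D_iv / F = 25 / 0.133 = 187.97 mg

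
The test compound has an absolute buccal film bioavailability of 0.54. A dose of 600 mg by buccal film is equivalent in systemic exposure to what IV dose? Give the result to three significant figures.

Systemic exposure from an extravascular dose = F × D_ev, so the equivalent IV dose is F × D_ev.
D_iv = F × D_ev = 0.54 × 600 = 324 mg

D_iv = 324 mg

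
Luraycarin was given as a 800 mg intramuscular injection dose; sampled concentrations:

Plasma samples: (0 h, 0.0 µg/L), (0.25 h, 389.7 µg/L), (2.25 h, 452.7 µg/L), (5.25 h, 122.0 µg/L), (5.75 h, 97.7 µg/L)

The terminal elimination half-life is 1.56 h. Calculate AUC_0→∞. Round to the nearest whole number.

Trapezoidal AUC_0→5.75:
  [0→0.25]: (0.0+389.7)/2 × 0.25 = 48.7125
  [0.25→2.25]: (389.7+452.7)/2 × 2 = 842.4
  [2.25→5.25]: (452.7+122.0)/2 × 3 = 862.05
  [5.25→5.75]: (122.0+97.7)/2 × 0.5 = 54.925
  Sum = 1808.0875 µg/L·h
k_e = ln2 / t½ = 0.693147 / 1.56 = 0.4443 h^-1
Extrapolated tail: C_last / k_e = 97.7 / 0.4443 = 219.896
AUC_0→∞ = 1808.0875 + 219.896 = 2027.9835 µg/L·h

AUC = 2028 µg/L·h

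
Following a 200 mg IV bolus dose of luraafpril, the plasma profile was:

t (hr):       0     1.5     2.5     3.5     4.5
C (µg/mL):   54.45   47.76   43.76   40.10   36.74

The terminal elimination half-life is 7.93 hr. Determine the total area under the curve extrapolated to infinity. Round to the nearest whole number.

Trapezoidal AUC_0→4.5:
  [0→1.5]: (54.45+47.76)/2 × 1.5 = 76.6575
  [1.5→2.5]: (47.76+43.76)/2 × 1 = 45.76
  [2.5→3.5]: (43.76+40.10)/2 × 1 = 41.93
  [3.5→4.5]: (40.10+36.74)/2 × 1 = 38.42
  Sum = 202.7675 µg/mL·hr
k_e = ln2 / t½ = 0.693147 / 7.93 = 0.0874 hr^-1
Extrapolated tail: C_last / k_e = 36.74 / 0.0874 = 420.366
AUC_0→∞ = 202.7675 + 420.366 = 623.1335 µg/mL·hr

AUC = 623 µg/mL·hr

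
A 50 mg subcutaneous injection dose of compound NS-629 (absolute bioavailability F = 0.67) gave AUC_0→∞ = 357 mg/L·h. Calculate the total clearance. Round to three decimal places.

CL = 0.094 L/h

CL = F × Dose / AUC_0→∞
   = 0.67 × 50 / 357 = 0.0938375 L/h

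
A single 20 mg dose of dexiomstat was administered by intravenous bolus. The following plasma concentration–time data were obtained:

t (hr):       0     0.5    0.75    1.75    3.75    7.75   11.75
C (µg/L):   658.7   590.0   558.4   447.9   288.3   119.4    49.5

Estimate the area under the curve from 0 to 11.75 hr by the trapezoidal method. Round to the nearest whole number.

Trapezoidal AUC_0→11.75:
  [0→0.5]: (658.7+590.0)/2 × 0.5 = 312.175
  [0.5→0.75]: (590.0+558.4)/2 × 0.25 = 143.55
  [0.75→1.75]: (558.4+447.9)/2 × 1 = 503.15
  [1.75→3.75]: (447.9+288.3)/2 × 2 = 736.2
  [3.75→7.75]: (288.3+119.4)/2 × 4 = 815.4
  [7.75→11.75]: (119.4+49.5)/2 × 4 = 337.8
  Sum = 2848.275 µg/L·hr

AUC = 2848 µg/L·hr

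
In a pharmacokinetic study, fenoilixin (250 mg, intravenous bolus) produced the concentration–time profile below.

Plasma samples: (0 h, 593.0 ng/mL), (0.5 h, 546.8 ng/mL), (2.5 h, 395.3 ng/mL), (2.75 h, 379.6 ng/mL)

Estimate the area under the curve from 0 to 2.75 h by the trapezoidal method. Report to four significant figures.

Trapezoidal AUC_0→2.75:
  [0→0.5]: (593.0+546.8)/2 × 0.5 = 284.95
  [0.5→2.5]: (546.8+395.3)/2 × 2 = 942.1
  [2.5→2.75]: (395.3+379.6)/2 × 0.25 = 96.8625
  Sum = 1323.9125 ng/mL·h

AUC = 1324 ng/mL·h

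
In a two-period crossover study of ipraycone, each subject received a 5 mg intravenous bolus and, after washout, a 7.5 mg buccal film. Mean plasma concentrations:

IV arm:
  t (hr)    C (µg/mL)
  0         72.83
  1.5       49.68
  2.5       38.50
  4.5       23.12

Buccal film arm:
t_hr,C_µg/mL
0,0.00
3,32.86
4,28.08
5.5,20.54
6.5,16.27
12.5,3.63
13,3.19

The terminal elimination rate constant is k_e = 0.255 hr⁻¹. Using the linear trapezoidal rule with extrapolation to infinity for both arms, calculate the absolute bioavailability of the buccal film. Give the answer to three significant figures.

F = 0.482

Trapezoidal AUC_0→4.5 (IV):
  [0→1.5]: (72.83+49.68)/2 × 1.5 = 91.8825
  [1.5→2.5]: (49.68+38.50)/2 × 1 = 44.09
  [2.5→4.5]: (38.50+23.12)/2 × 2 = 61.62
  Sum = 197.5925 µg/mL·hr
IV tail: 23.12/0.255 = 90.667; AUC_iv,0→∞ = 197.5925 + 90.667 = 288.2595 µg/mL·hr
Trapezoidal AUC_0→13 (buccal film):
  [0→3]: (0.00+32.86)/2 × 3 = 49.29
  [3→4]: (32.86+28.08)/2 × 1 = 30.47
  [4→5.5]: (28.08+20.54)/2 × 1.5 = 36.465
  [5.5→6.5]: (20.54+16.27)/2 × 1 = 18.405
  [6.5→12.5]: (16.27+3.63)/2 × 6 = 59.7
  [12.5→13]: (3.63+3.19)/2 × 0.5 = 1.705
  Sum = 196.035 µg/mL·hr
buccal film tail: 3.19/0.255 = 12.510; AUC_ev,0→∞ = 196.035 + 12.510 = 208.545 µg/mL·hr
F = (AUC_ev/D_ev)/(AUC_iv/D_iv) = (208.545/7.5)/(288.2595/5) = 27.806/57.6519 = 0.4823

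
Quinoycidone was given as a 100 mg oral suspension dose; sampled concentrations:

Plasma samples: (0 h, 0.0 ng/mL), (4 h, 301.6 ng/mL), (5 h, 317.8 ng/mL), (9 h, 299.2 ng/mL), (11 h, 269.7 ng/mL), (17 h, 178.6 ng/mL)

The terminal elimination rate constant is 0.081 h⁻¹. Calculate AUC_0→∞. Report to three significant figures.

AUC = 6270 ng/mL·h

Trapezoidal AUC_0→17:
  [0→4]: (0.0+301.6)/2 × 4 = 603.2
  [4→5]: (301.6+317.8)/2 × 1 = 309.7
  [5→9]: (317.8+299.2)/2 × 4 = 1234.0
  [9→11]: (299.2+269.7)/2 × 2 = 568.9
  [11→17]: (269.7+178.6)/2 × 6 = 1344.9
  Sum = 4060.7 ng/mL·h
Extrapolated tail: C_last / k_e = 178.6 / 0.081 = 2204.938
AUC_0→∞ = 4060.7 + 2204.938 = 6265.638 ng/mL·h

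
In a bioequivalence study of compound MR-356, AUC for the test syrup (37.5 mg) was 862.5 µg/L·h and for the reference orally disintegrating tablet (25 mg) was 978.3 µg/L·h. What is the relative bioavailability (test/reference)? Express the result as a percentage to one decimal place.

F_rel = 58.8%

F_rel = (AUC_test/D_test) / (AUC_ref/D_ref)
      = (862.5/37.5) / (978.3/25)
      = 23 / 39.132 = 0.5878 = 58.78%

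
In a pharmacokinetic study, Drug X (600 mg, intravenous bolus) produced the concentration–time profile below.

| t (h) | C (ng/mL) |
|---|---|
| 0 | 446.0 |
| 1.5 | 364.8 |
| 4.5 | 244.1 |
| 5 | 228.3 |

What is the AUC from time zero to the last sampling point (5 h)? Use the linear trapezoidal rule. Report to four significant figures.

AUC = 1640 ng/mL·h

Trapezoidal AUC_0→5:
  [0→1.5]: (446.0+364.8)/2 × 1.5 = 608.1
  [1.5→4.5]: (364.8+244.1)/2 × 3 = 913.35
  [4.5→5]: (244.1+228.3)/2 × 0.5 = 118.1
  Sum = 1639.55 ng/mL·h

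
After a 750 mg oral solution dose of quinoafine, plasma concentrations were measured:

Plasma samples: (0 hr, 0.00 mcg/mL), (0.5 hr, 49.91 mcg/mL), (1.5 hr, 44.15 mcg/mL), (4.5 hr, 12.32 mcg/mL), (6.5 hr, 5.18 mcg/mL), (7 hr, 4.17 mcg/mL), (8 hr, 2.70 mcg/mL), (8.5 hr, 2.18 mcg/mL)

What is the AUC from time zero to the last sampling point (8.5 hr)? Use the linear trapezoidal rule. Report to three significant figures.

AUC = 169 mcg/mL·hr

Trapezoidal AUC_0→8.5:
  [0→0.5]: (0.00+49.91)/2 × 0.5 = 12.4775
  [0.5→1.5]: (49.91+44.15)/2 × 1 = 47.03
  [1.5→4.5]: (44.15+12.32)/2 × 3 = 84.705
  [4.5→6.5]: (12.32+5.18)/2 × 2 = 17.5
  [6.5→7]: (5.18+4.17)/2 × 0.5 = 2.3375
  [7→8]: (4.17+2.70)/2 × 1 = 3.435
  [8→8.5]: (2.70+2.18)/2 × 0.5 = 1.22
  Sum = 168.705 mcg/mL·hr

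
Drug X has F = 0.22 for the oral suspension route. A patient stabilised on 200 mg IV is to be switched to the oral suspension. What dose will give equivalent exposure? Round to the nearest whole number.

D_oral = 909 mg

For equal systemic exposure: F × D_ev = D_iv
D_ev = D_iv / F = 200 / 0.22 = 909.091 mg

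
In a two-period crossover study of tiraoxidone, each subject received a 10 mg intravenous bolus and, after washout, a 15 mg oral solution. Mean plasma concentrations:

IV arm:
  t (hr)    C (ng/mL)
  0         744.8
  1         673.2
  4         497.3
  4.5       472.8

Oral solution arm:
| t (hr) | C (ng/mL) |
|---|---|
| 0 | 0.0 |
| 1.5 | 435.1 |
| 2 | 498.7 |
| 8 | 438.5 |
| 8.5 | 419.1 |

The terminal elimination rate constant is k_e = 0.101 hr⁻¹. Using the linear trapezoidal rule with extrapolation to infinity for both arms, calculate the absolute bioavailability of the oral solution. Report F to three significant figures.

Trapezoidal AUC_0→4.5 (IV):
  [0→1]: (744.8+673.2)/2 × 1 = 709.0
  [1→4]: (673.2+497.3)/2 × 3 = 1755.75
  [4→4.5]: (497.3+472.8)/2 × 0.5 = 242.525
  Sum = 2707.275 ng/mL·hr
IV tail: 472.8/0.101 = 4681.188; AUC_iv,0→∞ = 2707.275 + 4681.188 = 7388.463 ng/mL·hr
Trapezoidal AUC_0→8.5 (oral solution):
  [0→1.5]: (0.0+435.1)/2 × 1.5 = 326.325
  [1.5→2]: (435.1+498.7)/2 × 0.5 = 233.45
  [2→8]: (498.7+438.5)/2 × 6 = 2811.6
  [8→8.5]: (438.5+419.1)/2 × 0.5 = 214.4
  Sum = 3585.775 ng/mL·hr
oral solution tail: 419.1/0.101 = 4149.505; AUC_ev,0→∞ = 3585.775 + 4149.505 = 7735.28 ng/mL·hr
F = (AUC_ev/D_ev)/(AUC_iv/D_iv) = (7735.28/15)/(7388.463/10) = 515.685/738.8463 = 0.6980

F = 0.698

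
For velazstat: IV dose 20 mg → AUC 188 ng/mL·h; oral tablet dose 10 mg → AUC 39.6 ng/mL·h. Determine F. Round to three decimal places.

F = 0.421

F = (AUC_ev / D_ev) / (AUC_iv / D_iv)
  = (39.6/10) / (188/20)
  = 3.96 / 9.4 = 0.4213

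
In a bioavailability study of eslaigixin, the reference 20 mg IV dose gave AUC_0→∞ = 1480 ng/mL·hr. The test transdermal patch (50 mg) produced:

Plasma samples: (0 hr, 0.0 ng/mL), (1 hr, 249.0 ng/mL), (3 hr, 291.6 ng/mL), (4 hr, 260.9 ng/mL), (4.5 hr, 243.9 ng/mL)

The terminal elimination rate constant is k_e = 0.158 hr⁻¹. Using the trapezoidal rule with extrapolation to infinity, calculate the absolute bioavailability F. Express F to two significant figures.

F = 0.71

Trapezoidal AUC_0→4.5 (transdermal patch):
  [0→1]: (0.0+249.0)/2 × 1 = 124.5
  [1→3]: (249.0+291.6)/2 × 2 = 540.6
  [3→4]: (291.6+260.9)/2 × 1 = 276.25
  [4→4.5]: (260.9+243.9)/2 × 0.5 = 126.2
  Sum = 1067.55 ng/mL·hr
Tail: C_last/k_e = 243.9/0.158 = 1543.671
AUC_0→∞ (transdermal patch) = 1067.55 + 1543.671 = 2611.221 ng/mL·hr
F = (AUC_ev/D_ev)/(AUC_iv/D_iv) = (2611.221/50)/(1480/20) = 52.22442/74 = 0.7057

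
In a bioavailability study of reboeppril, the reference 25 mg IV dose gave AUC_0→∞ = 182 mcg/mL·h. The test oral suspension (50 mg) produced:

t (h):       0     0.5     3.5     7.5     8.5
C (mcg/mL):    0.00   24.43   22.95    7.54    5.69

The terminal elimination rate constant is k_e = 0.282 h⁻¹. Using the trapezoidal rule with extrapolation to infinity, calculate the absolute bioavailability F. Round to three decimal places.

Trapezoidal AUC_0→8.5 (oral suspension):
  [0→0.5]: (0.00+24.43)/2 × 0.5 = 6.1075
  [0.5→3.5]: (24.43+22.95)/2 × 3 = 71.07
  [3.5→7.5]: (22.95+7.54)/2 × 4 = 60.98
  [7.5→8.5]: (7.54+5.69)/2 × 1 = 6.615
  Sum = 144.7725 mcg/mL·h
Tail: C_last/k_e = 5.69/0.282 = 20.177
AUC_0→∞ (oral suspension) = 144.7725 + 20.177 = 164.9495 mcg/mL·h
F = (AUC_ev/D_ev)/(AUC_iv/D_iv) = (164.9495/50)/(182/25) = 3.29899/7.28 = 0.4532

F = 0.453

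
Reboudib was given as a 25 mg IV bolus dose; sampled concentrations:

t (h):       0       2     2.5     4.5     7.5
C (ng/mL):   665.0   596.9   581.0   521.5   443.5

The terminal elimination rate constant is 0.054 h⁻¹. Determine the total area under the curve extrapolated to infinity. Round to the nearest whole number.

AUC = 12319 ng/mL·h

Trapezoidal AUC_0→7.5:
  [0→2]: (665.0+596.9)/2 × 2 = 1261.9
  [2→2.5]: (596.9+581.0)/2 × 0.5 = 294.475
  [2.5→4.5]: (581.0+521.5)/2 × 2 = 1102.5
  [4.5→7.5]: (521.5+443.5)/2 × 3 = 1447.5
  Sum = 4106.375 ng/mL·h
Extrapolated tail: C_last / k_e = 443.5 / 0.054 = 8212.963
AUC_0→∞ = 4106.375 + 8212.963 = 12319.338 ng/mL·h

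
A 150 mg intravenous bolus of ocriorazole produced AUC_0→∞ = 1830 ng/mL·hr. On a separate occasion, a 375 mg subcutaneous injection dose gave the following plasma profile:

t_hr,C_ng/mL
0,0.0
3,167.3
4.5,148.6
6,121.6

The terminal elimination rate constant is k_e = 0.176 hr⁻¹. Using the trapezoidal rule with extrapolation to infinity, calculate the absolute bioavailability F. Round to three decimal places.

Trapezoidal AUC_0→6 (subcutaneous injection):
  [0→3]: (0.0+167.3)/2 × 3 = 250.95
  [3→4.5]: (167.3+148.6)/2 × 1.5 = 236.925
  [4.5→6]: (148.6+121.6)/2 × 1.5 = 202.65
  Sum = 690.525 ng/mL·hr
Tail: C_last/k_e = 121.6/0.176 = 690.909
AUC_0→∞ (subcutaneous injection) = 690.525 + 690.909 = 1381.434 ng/mL·hr
F = (AUC_ev/D_ev)/(AUC_iv/D_iv) = (1381.434/375)/(1830/150) = 3.683824/12.2 = 0.3020

F = 0.302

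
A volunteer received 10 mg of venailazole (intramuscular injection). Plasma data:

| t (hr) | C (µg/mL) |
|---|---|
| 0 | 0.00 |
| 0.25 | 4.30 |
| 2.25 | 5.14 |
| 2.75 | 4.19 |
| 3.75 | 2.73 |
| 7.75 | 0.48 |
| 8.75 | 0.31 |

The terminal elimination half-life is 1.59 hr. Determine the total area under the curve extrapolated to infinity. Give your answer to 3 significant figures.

Trapezoidal AUC_0→8.75:
  [0→0.25]: (0.00+4.30)/2 × 0.25 = 0.5375
  [0.25→2.25]: (4.30+5.14)/2 × 2 = 9.44
  [2.25→2.75]: (5.14+4.19)/2 × 0.5 = 2.3325
  [2.75→3.75]: (4.19+2.73)/2 × 1 = 3.46
  [3.75→7.75]: (2.73+0.48)/2 × 4 = 6.42
  [7.75→8.75]: (0.48+0.31)/2 × 1 = 0.395
  Sum = 22.585 µg/mL·hr
k_e = ln2 / t½ = 0.693147 / 1.59 = 0.4359 hr^-1
Extrapolated tail: C_last / k_e = 0.31 / 0.4359 = 0.711
AUC_0→∞ = 22.585 + 0.711 = 23.296 µg/mL·hr

AUC = 23.3 µg/mL·hr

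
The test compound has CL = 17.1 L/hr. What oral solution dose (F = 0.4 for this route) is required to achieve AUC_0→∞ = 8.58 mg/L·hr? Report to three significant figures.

Dose = 367 mg

Dose = CL × AUC_0→∞ / F
     = 17.1 × 8.58 / 0.4 = 366.795 mg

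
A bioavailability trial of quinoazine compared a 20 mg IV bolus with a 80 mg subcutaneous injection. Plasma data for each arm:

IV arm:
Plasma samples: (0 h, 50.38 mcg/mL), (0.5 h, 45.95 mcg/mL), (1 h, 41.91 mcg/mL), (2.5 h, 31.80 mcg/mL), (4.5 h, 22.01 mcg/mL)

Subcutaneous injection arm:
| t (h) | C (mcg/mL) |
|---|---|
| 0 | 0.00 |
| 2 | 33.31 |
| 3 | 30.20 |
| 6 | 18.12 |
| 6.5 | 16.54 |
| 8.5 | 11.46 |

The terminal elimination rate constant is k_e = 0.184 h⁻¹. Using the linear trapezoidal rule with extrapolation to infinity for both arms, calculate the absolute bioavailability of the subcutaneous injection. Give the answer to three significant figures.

F = 0.215

Trapezoidal AUC_0→4.5 (IV):
  [0→0.5]: (50.38+45.95)/2 × 0.5 = 24.0825
  [0.5→1]: (45.95+41.91)/2 × 0.5 = 21.965
  [1→2.5]: (41.91+31.80)/2 × 1.5 = 55.2825
  [2.5→4.5]: (31.80+22.01)/2 × 2 = 53.81
  Sum = 155.14 mcg/mL·h
IV tail: 22.01/0.184 = 119.620; AUC_iv,0→∞ = 155.14 + 119.620 = 274.76 mcg/mL·h
Trapezoidal AUC_0→8.5 (subcutaneous injection):
  [0→2]: (0.00+33.31)/2 × 2 = 33.31
  [2→3]: (33.31+30.20)/2 × 1 = 31.755
  [3→6]: (30.20+18.12)/2 × 3 = 72.48
  [6→6.5]: (18.12+16.54)/2 × 0.5 = 8.665
  [6.5→8.5]: (16.54+11.46)/2 × 2 = 28.0
  Sum = 174.21 mcg/mL·h
subcutaneous injection tail: 11.46/0.184 = 62.283; AUC_ev,0→∞ = 174.21 + 62.283 = 236.493 mcg/mL·h
F = (AUC_ev/D_ev)/(AUC_iv/D_iv) = (236.493/80)/(274.76/20) = 2.9561625/13.738 = 0.2152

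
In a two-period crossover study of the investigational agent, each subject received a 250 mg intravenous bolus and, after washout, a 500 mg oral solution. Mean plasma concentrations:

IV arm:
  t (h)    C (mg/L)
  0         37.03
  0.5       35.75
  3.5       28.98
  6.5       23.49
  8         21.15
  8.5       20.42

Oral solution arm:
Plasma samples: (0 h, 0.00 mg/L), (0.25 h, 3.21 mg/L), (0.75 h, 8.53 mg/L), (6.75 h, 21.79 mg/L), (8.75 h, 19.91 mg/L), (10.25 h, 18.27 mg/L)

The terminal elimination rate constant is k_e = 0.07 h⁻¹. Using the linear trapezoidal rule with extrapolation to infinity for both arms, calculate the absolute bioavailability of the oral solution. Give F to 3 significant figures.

F = 0.402

Trapezoidal AUC_0→8.5 (IV):
  [0→0.5]: (37.03+35.75)/2 × 0.5 = 18.195
  [0.5→3.5]: (35.75+28.98)/2 × 3 = 97.095
  [3.5→6.5]: (28.98+23.49)/2 × 3 = 78.705
  [6.5→8]: (23.49+21.15)/2 × 1.5 = 33.48
  [8→8.5]: (21.15+20.42)/2 × 0.5 = 10.3925
  Sum = 237.8675 mg/L·h
IV tail: 20.42/0.07 = 291.714; AUC_iv,0→∞ = 237.8675 + 291.714 = 529.5815 mg/L·h
Trapezoidal AUC_0→10.25 (oral solution):
  [0→0.25]: (0.00+3.21)/2 × 0.25 = 0.40125
  [0.25→0.75]: (3.21+8.53)/2 × 0.5 = 2.935
  [0.75→6.75]: (8.53+21.79)/2 × 6 = 90.96
  [6.75→8.75]: (21.79+19.91)/2 × 2 = 41.7
  [8.75→10.25]: (19.91+18.27)/2 × 1.5 = 28.635
  Sum = 164.63125 mg/L·h
oral solution tail: 18.27/0.07 = 261.000; AUC_ev,0→∞ = 164.63125 + 261.000 = 425.63125 mg/L·h
F = (AUC_ev/D_ev)/(AUC_iv/D_iv) = (425.63125/500)/(529.5815/250) = 0.8512625/2.118326 = 0.4019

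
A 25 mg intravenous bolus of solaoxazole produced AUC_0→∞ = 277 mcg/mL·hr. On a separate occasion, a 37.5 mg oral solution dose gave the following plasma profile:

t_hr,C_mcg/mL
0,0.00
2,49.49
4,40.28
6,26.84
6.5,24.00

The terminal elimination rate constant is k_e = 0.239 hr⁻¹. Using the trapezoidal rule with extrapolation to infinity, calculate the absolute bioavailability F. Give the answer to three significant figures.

Trapezoidal AUC_0→6.5 (oral solution):
  [0→2]: (0.00+49.49)/2 × 2 = 49.49
  [2→4]: (49.49+40.28)/2 × 2 = 89.77
  [4→6]: (40.28+26.84)/2 × 2 = 67.12
  [6→6.5]: (26.84+24.00)/2 × 0.5 = 12.71
  Sum = 219.09 mcg/mL·hr
Tail: C_last/k_e = 24.00/0.239 = 100.418
AUC_0→∞ (oral solution) = 219.09 + 100.418 = 319.508 mcg/mL·hr
F = (AUC_ev/D_ev)/(AUC_iv/D_iv) = (319.508/37.5)/(277/25) = 8.52021/11.08 = 0.7690

F = 0.769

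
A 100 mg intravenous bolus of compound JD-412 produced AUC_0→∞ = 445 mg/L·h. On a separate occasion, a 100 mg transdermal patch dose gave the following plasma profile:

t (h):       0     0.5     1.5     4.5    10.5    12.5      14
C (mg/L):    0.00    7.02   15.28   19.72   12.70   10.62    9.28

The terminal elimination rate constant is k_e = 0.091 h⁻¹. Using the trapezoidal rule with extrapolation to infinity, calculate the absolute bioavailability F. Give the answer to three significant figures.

Trapezoidal AUC_0→14 (transdermal patch):
  [0→0.5]: (0.00+7.02)/2 × 0.5 = 1.755
  [0.5→1.5]: (7.02+15.28)/2 × 1 = 11.15
  [1.5→4.5]: (15.28+19.72)/2 × 3 = 52.5
  [4.5→10.5]: (19.72+12.70)/2 × 6 = 97.26
  [10.5→12.5]: (12.70+10.62)/2 × 2 = 23.32
  [12.5→14]: (10.62+9.28)/2 × 1.5 = 14.925
  Sum = 200.91 mg/L·h
Tail: C_last/k_e = 9.28/0.091 = 101.978
AUC_0→∞ (transdermal patch) = 200.91 + 101.978 = 302.888 mg/L·h
F = (AUC_ev/D_ev)/(AUC_iv/D_iv) = (302.888/100)/(445/100) = 3.02888/4.45 = 0.6806

F = 0.681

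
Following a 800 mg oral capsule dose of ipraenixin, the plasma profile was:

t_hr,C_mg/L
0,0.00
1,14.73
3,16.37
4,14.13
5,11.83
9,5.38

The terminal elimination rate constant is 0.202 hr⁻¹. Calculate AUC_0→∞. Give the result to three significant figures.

AUC = 128 mg/L·hr

Trapezoidal AUC_0→9:
  [0→1]: (0.00+14.73)/2 × 1 = 7.365
  [1→3]: (14.73+16.37)/2 × 2 = 31.1
  [3→4]: (16.37+14.13)/2 × 1 = 15.25
  [4→5]: (14.13+11.83)/2 × 1 = 12.98
  [5→9]: (11.83+5.38)/2 × 4 = 34.42
  Sum = 101.115 mg/L·hr
Extrapolated tail: C_last / k_e = 5.38 / 0.202 = 26.634
AUC_0→∞ = 101.115 + 26.634 = 127.749 mg/L·hr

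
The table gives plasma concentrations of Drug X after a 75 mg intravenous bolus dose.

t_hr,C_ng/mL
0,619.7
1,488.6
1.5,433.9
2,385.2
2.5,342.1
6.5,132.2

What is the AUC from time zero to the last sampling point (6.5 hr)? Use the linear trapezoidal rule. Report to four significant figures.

Trapezoidal AUC_0→6.5:
  [0→1]: (619.7+488.6)/2 × 1 = 554.15
  [1→1.5]: (488.6+433.9)/2 × 0.5 = 230.625
  [1.5→2]: (433.9+385.2)/2 × 0.5 = 204.775
  [2→2.5]: (385.2+342.1)/2 × 0.5 = 181.825
  [2.5→6.5]: (342.1+132.2)/2 × 4 = 948.6
  Sum = 2119.975 ng/mL·hr

AUC = 2120 ng/mL·hr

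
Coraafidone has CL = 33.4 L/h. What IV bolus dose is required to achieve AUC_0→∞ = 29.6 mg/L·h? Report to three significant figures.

Dose = 989 mg

Dose_iv = CL × AUC_0→∞
     = 33.4 × 29.6 = 988.64 mg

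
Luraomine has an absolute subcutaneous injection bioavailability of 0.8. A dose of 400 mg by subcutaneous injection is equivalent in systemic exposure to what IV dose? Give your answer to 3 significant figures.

D_iv = 320 mg

Systemic exposure from an extravascular dose = F × D_ev, so the equivalent IV dose is F × D_ev.
D_iv = F × D_ev = 0.8 × 400 = 320 mg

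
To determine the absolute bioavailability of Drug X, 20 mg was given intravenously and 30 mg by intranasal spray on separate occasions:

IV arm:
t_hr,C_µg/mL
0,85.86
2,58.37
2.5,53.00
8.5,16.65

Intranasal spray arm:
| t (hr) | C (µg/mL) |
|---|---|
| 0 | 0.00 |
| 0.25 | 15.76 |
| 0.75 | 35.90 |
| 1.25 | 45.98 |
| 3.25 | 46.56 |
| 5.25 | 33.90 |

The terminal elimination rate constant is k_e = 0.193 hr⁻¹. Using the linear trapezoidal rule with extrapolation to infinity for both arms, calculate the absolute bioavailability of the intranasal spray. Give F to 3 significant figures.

F = 0.548

Trapezoidal AUC_0→8.5 (IV):
  [0→2]: (85.86+58.37)/2 × 2 = 144.23
  [2→2.5]: (58.37+53.00)/2 × 0.5 = 27.8425
  [2.5→8.5]: (53.00+16.65)/2 × 6 = 208.95
  Sum = 381.0225 µg/mL·hr
IV tail: 16.65/0.193 = 86.269; AUC_iv,0→∞ = 381.0225 + 86.269 = 467.2915 µg/mL·hr
Trapezoidal AUC_0→5.25 (intranasal spray):
  [0→0.25]: (0.00+15.76)/2 × 0.25 = 1.97
  [0.25→0.75]: (15.76+35.90)/2 × 0.5 = 12.915
  [0.75→1.25]: (35.90+45.98)/2 × 0.5 = 20.47
  [1.25→3.25]: (45.98+46.56)/2 × 2 = 92.54
  [3.25→5.25]: (46.56+33.90)/2 × 2 = 80.46
  Sum = 208.355 µg/mL·hr
intranasal spray tail: 33.90/0.193 = 175.648; AUC_ev,0→∞ = 208.355 + 175.648 = 384.003 µg/mL·hr
F = (AUC_ev/D_ev)/(AUC_iv/D_iv) = (384.003/30)/(467.2915/20) = 12.8001/23.364575 = 0.5478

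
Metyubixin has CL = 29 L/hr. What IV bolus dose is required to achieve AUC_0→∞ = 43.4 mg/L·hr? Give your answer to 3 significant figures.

Dose_iv = CL × AUC_0→∞
     = 29 × 43.4 = 1258.6 mg

Dose = 1260 mg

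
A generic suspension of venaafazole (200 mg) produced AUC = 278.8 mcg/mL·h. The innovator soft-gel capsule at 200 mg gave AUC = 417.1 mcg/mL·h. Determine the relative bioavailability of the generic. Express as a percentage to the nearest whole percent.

F_rel = (AUC_test/D_test) / (AUC_ref/D_ref)
      = (278.8/200) / (417.1/200)
      = 1.394 / 2.0855 = 0.6684 = 66.84%

F_rel = 67%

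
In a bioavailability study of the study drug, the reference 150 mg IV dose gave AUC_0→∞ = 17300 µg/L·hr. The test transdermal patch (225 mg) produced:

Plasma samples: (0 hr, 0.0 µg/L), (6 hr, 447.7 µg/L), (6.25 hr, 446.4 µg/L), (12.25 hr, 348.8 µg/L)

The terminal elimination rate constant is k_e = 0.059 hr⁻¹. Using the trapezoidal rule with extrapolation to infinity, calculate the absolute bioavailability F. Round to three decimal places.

Trapezoidal AUC_0→12.25 (transdermal patch):
  [0→6]: (0.0+447.7)/2 × 6 = 1343.1
  [6→6.25]: (447.7+446.4)/2 × 0.25 = 111.7625
  [6.25→12.25]: (446.4+348.8)/2 × 6 = 2385.6
  Sum = 3840.4625 µg/L·hr
Tail: C_last/k_e = 348.8/0.059 = 5911.864
AUC_0→∞ (transdermal patch) = 3840.4625 + 5911.864 = 9752.3265 µg/L·hr
F = (AUC_ev/D_ev)/(AUC_iv/D_iv) = (9752.3265/225)/(17300/150) = 43.3437/115.333 = 0.3758

F = 0.376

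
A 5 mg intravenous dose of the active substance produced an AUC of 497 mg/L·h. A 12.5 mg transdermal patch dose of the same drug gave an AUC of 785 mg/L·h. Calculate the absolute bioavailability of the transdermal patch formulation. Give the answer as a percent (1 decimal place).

F = 63.2%

F = (AUC_ev / D_ev) / (AUC_iv / D_iv)
  = (785/12.5) / (497/5)
  = 62.8 / 99.4 = 0.6318
  = 63.18%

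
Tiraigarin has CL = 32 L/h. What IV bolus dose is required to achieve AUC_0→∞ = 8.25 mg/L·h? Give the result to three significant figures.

Dose = 264 mg

Dose_iv = CL × AUC_0→∞
     = 32 × 8.25 = 264 mg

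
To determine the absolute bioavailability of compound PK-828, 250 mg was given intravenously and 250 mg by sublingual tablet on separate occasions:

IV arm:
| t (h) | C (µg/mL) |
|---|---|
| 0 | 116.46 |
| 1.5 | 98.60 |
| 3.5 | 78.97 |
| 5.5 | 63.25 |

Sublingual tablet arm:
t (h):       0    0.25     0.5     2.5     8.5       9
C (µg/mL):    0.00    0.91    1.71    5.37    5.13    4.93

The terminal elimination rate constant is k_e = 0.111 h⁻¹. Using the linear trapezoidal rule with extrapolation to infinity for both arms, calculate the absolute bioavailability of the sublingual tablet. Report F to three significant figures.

F = 0.0818

Trapezoidal AUC_0→5.5 (IV):
  [0→1.5]: (116.46+98.60)/2 × 1.5 = 161.295
  [1.5→3.5]: (98.60+78.97)/2 × 2 = 177.57
  [3.5→5.5]: (78.97+63.25)/2 × 2 = 142.22
  Sum = 481.085 µg/mL·h
IV tail: 63.25/0.111 = 569.820; AUC_iv,0→∞ = 481.085 + 569.820 = 1050.905 µg/mL·h
Trapezoidal AUC_0→9 (sublingual tablet):
  [0→0.25]: (0.00+0.91)/2 × 0.25 = 0.11375
  [0.25→0.5]: (0.91+1.71)/2 × 0.25 = 0.3275
  [0.5→2.5]: (1.71+5.37)/2 × 2 = 7.08
  [2.5→8.5]: (5.37+5.13)/2 × 6 = 31.5
  [8.5→9]: (5.13+4.93)/2 × 0.5 = 2.515
  Sum = 41.53625 µg/mL·h
sublingual tablet tail: 4.93/0.111 = 44.414; AUC_ev,0→∞ = 41.53625 + 44.414 = 85.95025 µg/mL·h
F = (AUC_ev/D_ev)/(AUC_iv/D_iv) = (85.95025/250)/(1050.905/250) = 0.343801/4.20362 = 0.0818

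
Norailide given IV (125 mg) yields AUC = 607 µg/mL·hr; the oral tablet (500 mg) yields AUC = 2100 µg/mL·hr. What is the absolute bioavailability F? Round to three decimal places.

F = 0.865

F = (AUC_ev / D_ev) / (AUC_iv / D_iv)
  = (2100/500) / (607/125)
  = 4.2 / 4.856 = 0.8649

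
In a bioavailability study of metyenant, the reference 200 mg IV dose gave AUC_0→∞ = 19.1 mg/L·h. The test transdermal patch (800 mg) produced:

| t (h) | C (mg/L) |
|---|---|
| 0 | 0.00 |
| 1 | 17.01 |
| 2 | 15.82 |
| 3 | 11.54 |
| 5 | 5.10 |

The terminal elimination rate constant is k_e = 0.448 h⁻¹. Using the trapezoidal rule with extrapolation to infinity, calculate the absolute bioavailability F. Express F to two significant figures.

Trapezoidal AUC_0→5 (transdermal patch):
  [0→1]: (0.00+17.01)/2 × 1 = 8.505
  [1→2]: (17.01+15.82)/2 × 1 = 16.415
  [2→3]: (15.82+11.54)/2 × 1 = 13.68
  [3→5]: (11.54+5.10)/2 × 2 = 16.64
  Sum = 55.24 mg/L·h
Tail: C_last/k_e = 5.10/0.448 = 11.384
AUC_0→∞ (transdermal patch) = 55.24 + 11.384 = 66.624 mg/L·h
F = (AUC_ev/D_ev)/(AUC_iv/D_iv) = (66.624/800)/(19.1/200) = 0.08328/0.0955 = 0.8720

F = 0.87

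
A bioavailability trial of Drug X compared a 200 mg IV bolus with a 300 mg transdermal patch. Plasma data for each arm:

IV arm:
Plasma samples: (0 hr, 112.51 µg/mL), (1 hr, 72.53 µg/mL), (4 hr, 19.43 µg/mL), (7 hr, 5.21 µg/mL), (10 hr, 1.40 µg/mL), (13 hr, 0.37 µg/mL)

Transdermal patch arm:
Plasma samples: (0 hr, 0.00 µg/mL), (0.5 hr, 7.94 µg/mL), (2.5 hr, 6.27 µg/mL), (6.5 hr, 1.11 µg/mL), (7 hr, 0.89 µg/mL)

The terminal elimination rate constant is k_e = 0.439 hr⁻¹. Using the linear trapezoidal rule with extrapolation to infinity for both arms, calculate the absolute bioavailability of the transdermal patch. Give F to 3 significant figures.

Trapezoidal AUC_0→13 (IV):
  [0→1]: (112.51+72.53)/2 × 1 = 92.52
  [1→4]: (72.53+19.43)/2 × 3 = 137.94
  [4→7]: (19.43+5.21)/2 × 3 = 36.96
  [7→10]: (5.21+1.40)/2 × 3 = 9.915
  [10→13]: (1.40+0.37)/2 × 3 = 2.655
  Sum = 279.99 µg/mL·hr
IV tail: 0.37/0.439 = 0.843; AUC_iv,0→∞ = 279.99 + 0.843 = 280.833 µg/mL·hr
Trapezoidal AUC_0→7 (transdermal patch):
  [0→0.5]: (0.00+7.94)/2 × 0.5 = 1.985
  [0.5→2.5]: (7.94+6.27)/2 × 2 = 14.21
  [2.5→6.5]: (6.27+1.11)/2 × 4 = 14.76
  [6.5→7]: (1.11+0.89)/2 × 0.5 = 0.5
  Sum = 31.455 µg/mL·hr
transdermal patch tail: 0.89/0.439 = 2.027; AUC_ev,0→∞ = 31.455 + 2.027 = 33.482 µg/mL·hr
F = (AUC_ev/D_ev)/(AUC_iv/D_iv) = (33.482/300)/(280.833/200) = 0.111607/1.404165 = 0.0795

F = 0.0795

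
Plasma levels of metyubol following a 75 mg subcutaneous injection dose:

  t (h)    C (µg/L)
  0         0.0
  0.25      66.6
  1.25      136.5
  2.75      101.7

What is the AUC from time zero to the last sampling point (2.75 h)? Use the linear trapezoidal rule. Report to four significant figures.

AUC = 288.5 µg/L·h

Trapezoidal AUC_0→2.75:
  [0→0.25]: (0.0+66.6)/2 × 0.25 = 8.325
  [0.25→1.25]: (66.6+136.5)/2 × 1 = 101.55
  [1.25→2.75]: (136.5+101.7)/2 × 1.5 = 178.65
  Sum = 288.525 µg/L·h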